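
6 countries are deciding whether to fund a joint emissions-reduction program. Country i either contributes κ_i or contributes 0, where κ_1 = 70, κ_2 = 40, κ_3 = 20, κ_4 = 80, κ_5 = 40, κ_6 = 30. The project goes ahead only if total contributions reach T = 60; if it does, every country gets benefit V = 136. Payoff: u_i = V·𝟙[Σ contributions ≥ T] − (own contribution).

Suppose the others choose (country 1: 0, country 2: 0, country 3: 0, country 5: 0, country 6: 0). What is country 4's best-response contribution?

Others' total = 0. Contributing 80 brings total to 80 ≥ 60: gain V − κ_4 = 56.
Best response: 80.

80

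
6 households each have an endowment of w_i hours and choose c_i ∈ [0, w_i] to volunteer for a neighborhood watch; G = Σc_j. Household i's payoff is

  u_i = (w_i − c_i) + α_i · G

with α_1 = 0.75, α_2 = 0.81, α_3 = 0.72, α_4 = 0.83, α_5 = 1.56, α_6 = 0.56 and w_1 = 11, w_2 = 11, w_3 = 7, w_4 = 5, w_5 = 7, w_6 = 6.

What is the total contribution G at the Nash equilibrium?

7

∂u_i/∂c_i = α_i − 1, so household i contributes w_i if α_i > 1, else 0.
α_i > 1 for i ∈ {5}; NE contributions (0, 0, 0, 0, 7, 0), G = 7.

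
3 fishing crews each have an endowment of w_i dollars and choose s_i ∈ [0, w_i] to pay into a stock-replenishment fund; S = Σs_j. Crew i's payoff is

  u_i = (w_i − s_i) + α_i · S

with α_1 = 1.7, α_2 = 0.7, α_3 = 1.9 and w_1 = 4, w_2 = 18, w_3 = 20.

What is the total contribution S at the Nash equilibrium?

24

∂u_i/∂s_i = α_i − 1, so crew i contributes w_i if α_i > 1, else 0.
α_i > 1 for i ∈ {1, 3}; NE contributions (4, 0, 20), S = 24.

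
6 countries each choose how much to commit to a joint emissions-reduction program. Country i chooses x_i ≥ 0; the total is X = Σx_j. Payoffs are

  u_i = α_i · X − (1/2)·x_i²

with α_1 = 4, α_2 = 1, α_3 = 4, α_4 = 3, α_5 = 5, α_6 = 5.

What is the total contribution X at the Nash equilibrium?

Country i's FOC: ∂u_i/∂x_i = α_i − x_i = 0, so x_i* = α_i.
NE contributions = (4, 1, 4, 3, 5, 5); X = 22.

22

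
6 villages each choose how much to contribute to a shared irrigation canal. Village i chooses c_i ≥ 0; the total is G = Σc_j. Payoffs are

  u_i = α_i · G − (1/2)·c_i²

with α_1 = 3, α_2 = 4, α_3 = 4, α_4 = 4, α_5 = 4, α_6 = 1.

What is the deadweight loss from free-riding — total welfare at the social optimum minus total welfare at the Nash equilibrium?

837

Village i's FOC: ∂u_i/∂c_i = α_i − c_i = 0, so c_i* = α_i.
NE contributions = (3, 4, 4, 4, 4, 1); G = 20.
W^NE = (Σα)·G − ½Σα_i² = 20² − ½·74 = 363.
Planner sets c_i = Σα_j = 20 for every i, so G^SO = 6·20 = 120.
W^SO = (Σα)·G^SO − ½·6·(Σα)² = (6/2)·20² = 1200.
Deadweight loss = W^SO − W^NE = 837.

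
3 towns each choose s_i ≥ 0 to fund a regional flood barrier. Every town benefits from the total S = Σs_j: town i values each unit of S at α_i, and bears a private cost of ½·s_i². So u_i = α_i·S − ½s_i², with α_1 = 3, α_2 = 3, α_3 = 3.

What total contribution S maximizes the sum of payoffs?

27

Planner FOC: ∂(Σu_j)/∂s_i = (Σα_j) − s_i = 0, so s_i^SO = Σα_j = 9 for every i; S^SO = 27.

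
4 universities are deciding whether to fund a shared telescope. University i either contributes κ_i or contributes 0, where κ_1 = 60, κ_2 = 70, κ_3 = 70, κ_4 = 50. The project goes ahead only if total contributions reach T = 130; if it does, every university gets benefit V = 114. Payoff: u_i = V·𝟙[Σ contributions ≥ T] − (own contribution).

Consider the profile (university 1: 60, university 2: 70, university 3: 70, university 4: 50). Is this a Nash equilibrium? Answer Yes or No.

No

Total = 250 ≥ 130: provided.
University 1 (pledges 60, payoff 54): dropping to 0 → total 190, payoff 114. Profitable deviation.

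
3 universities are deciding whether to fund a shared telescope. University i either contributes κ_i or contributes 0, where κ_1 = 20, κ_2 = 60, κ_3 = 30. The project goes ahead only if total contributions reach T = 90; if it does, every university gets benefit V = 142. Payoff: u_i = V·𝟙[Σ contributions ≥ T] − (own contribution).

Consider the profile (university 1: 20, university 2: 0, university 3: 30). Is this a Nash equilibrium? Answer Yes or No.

Total = 50 < 90: not provided.
University 1 (pledges 20, payoff -20): dropping to 0 → total 30, payoff 0. Profitable deviation.

No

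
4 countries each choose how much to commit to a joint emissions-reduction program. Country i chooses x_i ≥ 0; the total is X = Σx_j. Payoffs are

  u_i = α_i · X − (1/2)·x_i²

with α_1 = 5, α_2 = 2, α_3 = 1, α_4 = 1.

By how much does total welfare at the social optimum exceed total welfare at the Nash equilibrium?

96.5

Country i's FOC: ∂u_i/∂x_i = α_i − x_i = 0, so x_i* = α_i.
NE contributions = (5, 2, 1, 1); X = 9.
W^NE = (Σα)·X − ½Σα_i² = 9² − ½·31 = 65.5.
Planner sets x_i = Σα_j = 9 for every i, so X^SO = 4·9 = 36.
W^SO = (Σα)·X^SO − ½·4·(Σα)² = (4/2)·9² = 162.
Deadweight loss = W^SO − W^NE = 96.5.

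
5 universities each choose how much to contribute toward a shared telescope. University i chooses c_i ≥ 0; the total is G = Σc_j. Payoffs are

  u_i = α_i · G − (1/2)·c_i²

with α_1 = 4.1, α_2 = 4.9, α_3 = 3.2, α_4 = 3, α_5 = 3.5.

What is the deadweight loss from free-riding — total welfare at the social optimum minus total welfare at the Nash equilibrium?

University i's FOC: ∂u_i/∂c_i = α_i − c_i = 0, so c_i* = α_i.
NE contributions = (4.1, 4.9, 3.2, 3, 3.5); G = 18.7.
W^NE = (Σα)·G − ½Σα_i² = 18.7² − ½·72.31 = 313.535.
Planner sets c_i = Σα_j = 18.7 for every i, so G^SO = 5·18.7 = 93.5.
W^SO = (Σα)·G^SO − ½·5·(Σα)² = (5/2)·18.7² = 874.225.
Deadweight loss = W^SO − W^NE = 560.69.

560.69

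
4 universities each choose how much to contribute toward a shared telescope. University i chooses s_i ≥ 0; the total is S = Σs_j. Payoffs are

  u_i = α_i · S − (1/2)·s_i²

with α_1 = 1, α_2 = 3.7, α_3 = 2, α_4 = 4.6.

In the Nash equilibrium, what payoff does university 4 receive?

University i's FOC: ∂u_i/∂s_i = α_i − s_i = 0, so s_i* = α_i.
NE contributions = (1, 3.7, 2, 4.6); S = 11.3.
u_4 = α_4·S − ½·(s_4)² = 4.6·11.3 − ½·4.6² = 41.4.

41.4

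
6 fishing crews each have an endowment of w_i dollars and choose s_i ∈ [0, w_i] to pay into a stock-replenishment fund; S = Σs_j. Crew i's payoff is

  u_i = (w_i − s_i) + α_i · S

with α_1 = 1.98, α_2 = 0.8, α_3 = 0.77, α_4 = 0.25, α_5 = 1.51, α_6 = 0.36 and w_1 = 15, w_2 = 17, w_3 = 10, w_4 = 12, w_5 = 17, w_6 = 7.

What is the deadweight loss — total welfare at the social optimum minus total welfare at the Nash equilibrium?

∂u_i/∂s_i = α_i − 1, so crew i contributes w_i if α_i > 1, else 0.
α_i > 1 for i ∈ {1, 5}; NE contributions (15, 0, 0, 0, 17, 0), S = 32.
W^NE = Σw_i − S^NE + (Σα_i)·S^NE = 78 + 4.67·32 = 227.44.
Planner: ∂(Σu_j)/∂s_i = Σα_j − 1 = 4.67 > 0, so everyone contributes w_i; S^SO = 78, W^SO = 78 + 4.67·78 = 442.26.
Deadweight loss = 214.82.

214.82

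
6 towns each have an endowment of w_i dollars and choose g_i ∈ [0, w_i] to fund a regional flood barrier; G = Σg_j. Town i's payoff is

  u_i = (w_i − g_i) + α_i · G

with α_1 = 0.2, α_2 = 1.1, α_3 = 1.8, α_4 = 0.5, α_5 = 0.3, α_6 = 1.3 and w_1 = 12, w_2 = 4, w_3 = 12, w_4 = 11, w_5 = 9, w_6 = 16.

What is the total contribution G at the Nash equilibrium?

∂u_i/∂g_i = α_i − 1, so town i contributes w_i if α_i > 1, else 0.
α_i > 1 for i ∈ {2, 3, 6}; NE contributions (0, 4, 12, 0, 0, 16), G = 32.

32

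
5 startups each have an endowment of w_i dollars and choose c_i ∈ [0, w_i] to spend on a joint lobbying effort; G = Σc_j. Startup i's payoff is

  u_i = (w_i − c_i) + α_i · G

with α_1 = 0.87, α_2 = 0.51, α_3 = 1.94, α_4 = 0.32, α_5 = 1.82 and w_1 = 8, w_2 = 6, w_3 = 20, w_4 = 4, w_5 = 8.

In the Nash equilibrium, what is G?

∂u_i/∂c_i = α_i − 1, so startup i contributes w_i if α_i > 1, else 0.
α_i > 1 for i ∈ {3, 5}; NE contributions (0, 0, 20, 0, 8), G = 28.

28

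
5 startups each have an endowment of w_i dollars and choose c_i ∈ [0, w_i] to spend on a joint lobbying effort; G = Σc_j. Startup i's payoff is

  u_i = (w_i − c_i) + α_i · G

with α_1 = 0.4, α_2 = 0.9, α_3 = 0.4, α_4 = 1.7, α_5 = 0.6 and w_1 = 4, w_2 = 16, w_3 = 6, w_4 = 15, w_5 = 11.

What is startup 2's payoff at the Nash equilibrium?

∂u_i/∂c_i = α_i − 1, so startup i contributes w_i if α_i > 1, else 0.
α_i > 1 for i ∈ {4}; NE contributions (0, 0, 0, 15, 0), G = 15.
u_2 = (16 − 0) + 0.9·15 = 29.5.

29.5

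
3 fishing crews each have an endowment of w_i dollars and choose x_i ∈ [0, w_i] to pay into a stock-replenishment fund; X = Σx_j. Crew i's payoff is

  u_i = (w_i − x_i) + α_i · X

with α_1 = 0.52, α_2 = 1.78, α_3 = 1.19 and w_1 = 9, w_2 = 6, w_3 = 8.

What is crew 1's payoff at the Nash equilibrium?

∂u_i/∂x_i = α_i − 1, so crew i contributes w_i if α_i > 1, else 0.
α_i > 1 for i ∈ {2, 3}; NE contributions (0, 6, 8), X = 14.
u_1 = (9 − 0) + 0.52·14 = 16.28.

16.28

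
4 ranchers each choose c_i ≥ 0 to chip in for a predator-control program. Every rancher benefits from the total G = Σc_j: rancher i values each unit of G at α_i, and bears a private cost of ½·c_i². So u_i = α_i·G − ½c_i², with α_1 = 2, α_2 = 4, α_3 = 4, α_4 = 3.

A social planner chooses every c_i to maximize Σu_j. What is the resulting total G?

Planner FOC: ∂(Σu_j)/∂c_i = (Σα_j) − c_i = 0, so c_i^SO = Σα_j = 13 for every i; G^SO = 52.

52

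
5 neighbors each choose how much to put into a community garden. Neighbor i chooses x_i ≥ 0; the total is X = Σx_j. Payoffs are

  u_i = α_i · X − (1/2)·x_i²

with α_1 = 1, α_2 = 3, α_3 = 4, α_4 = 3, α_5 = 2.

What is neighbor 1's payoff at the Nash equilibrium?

12.5

Neighbor i's FOC: ∂u_i/∂x_i = α_i − x_i = 0, so x_i* = α_i.
NE contributions = (1, 3, 4, 3, 2); X = 13.
u_1 = α_1·X − ½·(x_1)² = 1·13 − ½·1² = 12.5.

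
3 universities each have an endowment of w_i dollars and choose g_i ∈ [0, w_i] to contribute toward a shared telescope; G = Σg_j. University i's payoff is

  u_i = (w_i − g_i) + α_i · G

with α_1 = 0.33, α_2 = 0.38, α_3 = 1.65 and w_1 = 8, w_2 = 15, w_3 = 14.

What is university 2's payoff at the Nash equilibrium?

∂u_i/∂g_i = α_i − 1, so university i contributes w_i if α_i > 1, else 0.
α_i > 1 for i ∈ {3}; NE contributions (0, 0, 14), G = 14.
u_2 = (15 − 0) + 0.38·14 = 20.32.

20.32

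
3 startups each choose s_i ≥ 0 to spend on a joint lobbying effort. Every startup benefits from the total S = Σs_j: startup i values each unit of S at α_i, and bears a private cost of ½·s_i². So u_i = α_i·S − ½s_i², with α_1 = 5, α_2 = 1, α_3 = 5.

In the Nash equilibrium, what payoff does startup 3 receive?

42.5

Startup i's FOC: ∂u_i/∂s_i = α_i − s_i = 0, so s_i* = α_i.
NE contributions = (5, 1, 5); S = 11.
u_3 = α_3·S − ½·(s_3)² = 5·11 − ½·5² = 42.5.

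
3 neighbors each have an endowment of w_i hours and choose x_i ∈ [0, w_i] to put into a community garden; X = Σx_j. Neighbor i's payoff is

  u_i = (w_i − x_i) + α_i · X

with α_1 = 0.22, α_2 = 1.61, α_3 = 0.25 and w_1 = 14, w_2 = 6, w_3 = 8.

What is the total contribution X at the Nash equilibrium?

6

∂u_i/∂x_i = α_i − 1, so neighbor i contributes w_i if α_i > 1, else 0.
α_i > 1 for i ∈ {2}; NE contributions (0, 6, 0), X = 6.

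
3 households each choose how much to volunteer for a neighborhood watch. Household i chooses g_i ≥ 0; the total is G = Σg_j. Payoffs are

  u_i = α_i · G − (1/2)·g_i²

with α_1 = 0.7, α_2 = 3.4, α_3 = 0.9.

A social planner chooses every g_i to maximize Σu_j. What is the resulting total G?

15

Planner FOC: ∂(Σu_j)/∂g_i = (Σα_j) − g_i = 0, so g_i^SO = Σα_j = 5 for every i; G^SO = 15.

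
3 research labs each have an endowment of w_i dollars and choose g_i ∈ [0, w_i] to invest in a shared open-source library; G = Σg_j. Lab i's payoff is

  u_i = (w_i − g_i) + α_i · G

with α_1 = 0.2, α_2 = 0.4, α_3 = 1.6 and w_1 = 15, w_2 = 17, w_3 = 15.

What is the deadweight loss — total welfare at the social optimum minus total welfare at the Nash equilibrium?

38.4

∂u_i/∂g_i = α_i − 1, so lab i contributes w_i if α_i > 1, else 0.
α_i > 1 for i ∈ {3}; NE contributions (0, 0, 15), G = 15.
W^NE = Σw_i − G^NE + (Σα_i)·G^NE = 47 + 1.2·15 = 65.
Planner: ∂(Σu_j)/∂g_i = Σα_j − 1 = 1.2 > 0, so everyone contributes w_i; G^SO = 47, W^SO = 47 + 1.2·47 = 103.4.
Deadweight loss = 38.4.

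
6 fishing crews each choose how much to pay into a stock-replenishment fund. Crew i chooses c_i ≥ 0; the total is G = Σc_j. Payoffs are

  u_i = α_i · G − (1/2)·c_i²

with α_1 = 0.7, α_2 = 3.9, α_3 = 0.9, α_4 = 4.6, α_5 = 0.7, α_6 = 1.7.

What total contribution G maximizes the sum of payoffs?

75

Planner FOC: ∂(Σu_j)/∂c_i = (Σα_j) − c_i = 0, so c_i^SO = Σα_j = 12.5 for every i; G^SO = 75.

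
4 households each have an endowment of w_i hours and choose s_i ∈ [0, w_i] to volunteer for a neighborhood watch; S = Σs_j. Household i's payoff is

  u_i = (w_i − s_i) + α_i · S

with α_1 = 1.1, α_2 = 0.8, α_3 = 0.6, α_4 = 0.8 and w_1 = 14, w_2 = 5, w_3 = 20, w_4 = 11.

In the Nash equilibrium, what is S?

14

∂u_i/∂s_i = α_i − 1, so household i contributes w_i if α_i > 1, else 0.
α_i > 1 for i ∈ {1}; NE contributions (14, 0, 0, 0), S = 14.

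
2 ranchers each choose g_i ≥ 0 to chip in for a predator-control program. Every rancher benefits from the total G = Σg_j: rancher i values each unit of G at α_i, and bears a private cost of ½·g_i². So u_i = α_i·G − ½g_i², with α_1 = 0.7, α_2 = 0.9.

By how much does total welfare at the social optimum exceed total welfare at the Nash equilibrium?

0.65

Rancher i's FOC: ∂u_i/∂g_i = α_i − g_i = 0, so g_i* = α_i.
NE contributions = (0.7, 0.9); G = 1.6.
W^NE = (Σα)·G − ½Σα_i² = 1.6² − ½·1.3 = 1.91.
Planner sets g_i = Σα_j = 1.6 for every i, so G^SO = 2·1.6 = 3.2.
W^SO = (Σα)·G^SO − ½·2·(Σα)² = (2/2)·1.6² = 2.56.
Deadweight loss = W^SO − W^NE = 0.65.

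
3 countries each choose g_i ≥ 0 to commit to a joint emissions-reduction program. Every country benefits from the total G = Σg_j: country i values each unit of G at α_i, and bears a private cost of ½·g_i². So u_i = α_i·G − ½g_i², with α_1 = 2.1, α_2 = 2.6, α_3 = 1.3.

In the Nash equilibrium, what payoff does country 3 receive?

6.955

Country i's FOC: ∂u_i/∂g_i = α_i − g_i = 0, so g_i* = α_i.
NE contributions = (2.1, 2.6, 1.3); G = 6.
u_3 = α_3·G − ½·(g_3)² = 1.3·6 − ½·1.3² = 6.955.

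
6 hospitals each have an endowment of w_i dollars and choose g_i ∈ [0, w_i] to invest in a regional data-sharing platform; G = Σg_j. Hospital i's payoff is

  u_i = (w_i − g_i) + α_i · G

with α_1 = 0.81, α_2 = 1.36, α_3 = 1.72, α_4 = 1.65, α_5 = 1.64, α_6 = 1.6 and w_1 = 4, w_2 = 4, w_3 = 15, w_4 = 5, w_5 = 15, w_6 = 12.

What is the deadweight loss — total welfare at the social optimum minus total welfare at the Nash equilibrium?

∂u_i/∂g_i = α_i − 1, so hospital i contributes w_i if α_i > 1, else 0.
α_i > 1 for i ∈ {2, 3, 4, 5, 6}; NE contributions (0, 4, 15, 5, 15, 12), G = 51.
W^NE = Σw_i − G^NE + (Σα_i)·G^NE = 55 + 7.78·51 = 451.78.
Planner: ∂(Σu_j)/∂g_i = Σα_j − 1 = 7.78 > 0, so everyone contributes w_i; G^SO = 55, W^SO = 55 + 7.78·55 = 482.9.
Deadweight loss = 31.12.

31.12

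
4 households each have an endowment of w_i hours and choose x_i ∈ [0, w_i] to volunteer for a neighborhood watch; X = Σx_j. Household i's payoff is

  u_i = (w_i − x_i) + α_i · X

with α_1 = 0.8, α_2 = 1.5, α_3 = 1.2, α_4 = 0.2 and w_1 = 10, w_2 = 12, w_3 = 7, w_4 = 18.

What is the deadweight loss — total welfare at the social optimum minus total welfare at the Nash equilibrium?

75.6

∂u_i/∂x_i = α_i − 1, so household i contributes w_i if α_i > 1, else 0.
α_i > 1 for i ∈ {2, 3}; NE contributions (0, 12, 7, 0), X = 19.
W^NE = Σw_i − X^NE + (Σα_i)·X^NE = 47 + 2.7·19 = 98.3.
Planner: ∂(Σu_j)/∂x_i = Σα_j − 1 = 2.7 > 0, so everyone contributes w_i; X^SO = 47, W^SO = 47 + 2.7·47 = 173.9.
Deadweight loss = 75.6.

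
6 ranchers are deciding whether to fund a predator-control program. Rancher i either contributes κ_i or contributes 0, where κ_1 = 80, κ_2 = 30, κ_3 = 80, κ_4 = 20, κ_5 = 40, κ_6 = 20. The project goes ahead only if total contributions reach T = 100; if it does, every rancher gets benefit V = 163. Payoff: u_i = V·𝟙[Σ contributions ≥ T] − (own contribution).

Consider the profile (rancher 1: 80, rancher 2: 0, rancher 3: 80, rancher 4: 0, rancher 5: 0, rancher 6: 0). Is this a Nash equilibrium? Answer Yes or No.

Total = 160 ≥ 100: provided.
Rancher 1 (pledges 80, payoff 83): dropping to 0 → total 80, payoff 0. No gain.
Rancher 2 (pledges 0, payoff 163): pledging 30 → total 190, payoff 133. No gain.
Rancher 3 (pledges 80, payoff 83): dropping to 0 → total 80, payoff 0. No gain.
Rancher 4 (pledges 0, payoff 163): pledging 20 → total 180, payoff 143. No gain.
Rancher 5 (pledges 0, payoff 163): pledging 40 → total 200, payoff 123. No gain.
Rancher 6 (pledges 0, payoff 163): pledging 20 → total 180, payoff 143. No gain.

Yes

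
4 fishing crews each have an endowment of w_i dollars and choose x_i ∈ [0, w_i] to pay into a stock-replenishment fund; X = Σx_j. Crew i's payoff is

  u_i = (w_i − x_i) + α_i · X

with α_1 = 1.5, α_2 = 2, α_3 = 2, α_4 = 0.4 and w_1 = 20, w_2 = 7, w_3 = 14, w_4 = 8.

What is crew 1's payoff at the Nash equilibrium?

∂u_i/∂x_i = α_i − 1, so crew i contributes w_i if α_i > 1, else 0.
α_i > 1 for i ∈ {1, 2, 3}; NE contributions (20, 7, 14, 0), X = 41.
u_1 = (20 − 20) + 1.5·41 = 61.5.

61.5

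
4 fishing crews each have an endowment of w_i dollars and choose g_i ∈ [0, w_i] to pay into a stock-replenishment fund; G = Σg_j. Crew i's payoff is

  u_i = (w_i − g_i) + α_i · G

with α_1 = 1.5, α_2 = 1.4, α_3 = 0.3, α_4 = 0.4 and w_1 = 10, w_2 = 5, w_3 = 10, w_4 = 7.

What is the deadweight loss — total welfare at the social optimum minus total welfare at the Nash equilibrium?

44.2

∂u_i/∂g_i = α_i − 1, so crew i contributes w_i if α_i > 1, else 0.
α_i > 1 for i ∈ {1, 2}; NE contributions (10, 5, 0, 0), G = 15.
W^NE = Σw_i − G^NE + (Σα_i)·G^NE = 32 + 2.6·15 = 71.
Planner: ∂(Σu_j)/∂g_i = Σα_j − 1 = 2.6 > 0, so everyone contributes w_i; G^SO = 32, W^SO = 32 + 2.6·32 = 115.2.
Deadweight loss = 44.2.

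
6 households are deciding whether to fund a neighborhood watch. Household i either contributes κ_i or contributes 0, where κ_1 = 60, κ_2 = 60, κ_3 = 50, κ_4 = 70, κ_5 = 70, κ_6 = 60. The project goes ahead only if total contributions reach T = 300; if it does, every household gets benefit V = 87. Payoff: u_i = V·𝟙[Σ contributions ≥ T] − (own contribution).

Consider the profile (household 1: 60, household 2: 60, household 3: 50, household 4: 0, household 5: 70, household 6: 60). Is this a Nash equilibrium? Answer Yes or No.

Yes

Total = 300 ≥ 300: provided.
Household 1 (pledges 60, payoff 27): dropping to 0 → total 240, payoff 0. No gain.
Household 2 (pledges 60, payoff 27): dropping to 0 → total 240, payoff 0. No gain.
Household 3 (pledges 50, payoff 37): dropping to 0 → total 250, payoff 0. No gain.
Household 4 (pledges 0, payoff 87): pledging 70 → total 370, payoff 17. No gain.
Household 5 (pledges 70, payoff 17): dropping to 0 → total 230, payoff 0. No gain.
Household 6 (pledges 60, payoff 27): dropping to 0 → total 240, payoff 0. No gain.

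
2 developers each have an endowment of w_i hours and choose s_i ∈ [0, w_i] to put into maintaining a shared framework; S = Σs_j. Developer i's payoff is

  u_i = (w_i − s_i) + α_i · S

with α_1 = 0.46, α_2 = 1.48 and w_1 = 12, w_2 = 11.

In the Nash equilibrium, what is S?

∂u_i/∂s_i = α_i − 1, so developer i contributes w_i if α_i > 1, else 0.
α_i > 1 for i ∈ {2}; NE contributions (0, 11), S = 11.

11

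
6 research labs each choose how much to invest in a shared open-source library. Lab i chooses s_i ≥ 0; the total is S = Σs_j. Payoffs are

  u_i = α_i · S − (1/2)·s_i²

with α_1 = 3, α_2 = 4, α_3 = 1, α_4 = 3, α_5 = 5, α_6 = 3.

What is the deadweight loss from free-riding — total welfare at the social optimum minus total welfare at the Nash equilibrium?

756.5

Lab i's FOC: ∂u_i/∂s_i = α_i − s_i = 0, so s_i* = α_i.
NE contributions = (3, 4, 1, 3, 5, 3); S = 19.
W^NE = (Σα)·S − ½Σα_i² = 19² − ½·69 = 326.5.
Planner sets s_i = Σα_j = 19 for every i, so S^SO = 6·19 = 114.
W^SO = (Σα)·S^SO − ½·6·(Σα)² = (6/2)·19² = 1083.
Deadweight loss = W^SO − W^NE = 756.5.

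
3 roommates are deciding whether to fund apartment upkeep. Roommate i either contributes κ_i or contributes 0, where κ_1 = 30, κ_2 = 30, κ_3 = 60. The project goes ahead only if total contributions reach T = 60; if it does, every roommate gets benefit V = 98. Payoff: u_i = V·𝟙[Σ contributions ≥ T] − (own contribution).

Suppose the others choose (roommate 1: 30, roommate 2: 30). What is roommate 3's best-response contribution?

Others' total = 60 ≥ 60; contributing adds cost 60 for no extra benefit.
Best response: 0.

0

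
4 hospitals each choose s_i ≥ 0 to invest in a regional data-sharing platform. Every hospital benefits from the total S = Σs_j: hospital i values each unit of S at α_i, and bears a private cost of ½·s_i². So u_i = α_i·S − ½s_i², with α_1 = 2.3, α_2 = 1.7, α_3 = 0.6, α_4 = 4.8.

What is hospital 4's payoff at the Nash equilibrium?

33.6

Hospital i's FOC: ∂u_i/∂s_i = α_i − s_i = 0, so s_i* = α_i.
NE contributions = (2.3, 1.7, 0.6, 4.8); S = 9.4.
u_4 = α_4·S − ½·(s_4)² = 4.8·9.4 − ½·4.8² = 33.6.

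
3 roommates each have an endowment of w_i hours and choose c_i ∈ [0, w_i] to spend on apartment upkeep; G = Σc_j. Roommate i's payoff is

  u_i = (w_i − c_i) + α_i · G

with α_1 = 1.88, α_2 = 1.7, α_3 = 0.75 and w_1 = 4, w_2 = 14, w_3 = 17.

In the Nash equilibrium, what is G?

∂u_i/∂c_i = α_i − 1, so roommate i contributes w_i if α_i > 1, else 0.
α_i > 1 for i ∈ {1, 2}; NE contributions (4, 14, 0), G = 18.

18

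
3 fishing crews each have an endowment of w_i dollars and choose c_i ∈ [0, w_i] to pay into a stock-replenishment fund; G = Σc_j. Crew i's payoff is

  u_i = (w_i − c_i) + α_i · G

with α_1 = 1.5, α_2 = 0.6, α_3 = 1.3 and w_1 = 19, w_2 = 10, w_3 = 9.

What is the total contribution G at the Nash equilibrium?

28

∂u_i/∂c_i = α_i − 1, so crew i contributes w_i if α_i > 1, else 0.
α_i > 1 for i ∈ {1, 3}; NE contributions (19, 0, 9), G = 28.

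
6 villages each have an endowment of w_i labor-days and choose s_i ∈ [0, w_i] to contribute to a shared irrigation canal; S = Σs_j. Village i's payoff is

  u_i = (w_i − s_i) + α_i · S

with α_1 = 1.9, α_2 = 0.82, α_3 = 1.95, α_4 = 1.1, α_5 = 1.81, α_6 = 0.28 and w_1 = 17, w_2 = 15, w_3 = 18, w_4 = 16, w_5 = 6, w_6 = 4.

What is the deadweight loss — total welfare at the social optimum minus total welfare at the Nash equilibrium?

∂u_i/∂s_i = α_i − 1, so village i contributes w_i if α_i > 1, else 0.
α_i > 1 for i ∈ {1, 3, 4, 5}; NE contributions (17, 0, 18, 16, 6, 0), S = 57.
W^NE = Σw_i − S^NE + (Σα_i)·S^NE = 76 + 6.86·57 = 467.02.
Planner: ∂(Σu_j)/∂s_i = Σα_j − 1 = 6.86 > 0, so everyone contributes w_i; S^SO = 76, W^SO = 76 + 6.86·76 = 597.36.
Deadweight loss = 130.34.

130.34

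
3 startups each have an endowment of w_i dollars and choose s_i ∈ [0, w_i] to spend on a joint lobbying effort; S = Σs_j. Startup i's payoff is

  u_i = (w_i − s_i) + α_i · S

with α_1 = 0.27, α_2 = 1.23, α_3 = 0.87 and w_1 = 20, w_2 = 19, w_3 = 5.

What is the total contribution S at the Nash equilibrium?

∂u_i/∂s_i = α_i − 1, so startup i contributes w_i if α_i > 1, else 0.
α_i > 1 for i ∈ {2}; NE contributions (0, 19, 0), S = 19.

19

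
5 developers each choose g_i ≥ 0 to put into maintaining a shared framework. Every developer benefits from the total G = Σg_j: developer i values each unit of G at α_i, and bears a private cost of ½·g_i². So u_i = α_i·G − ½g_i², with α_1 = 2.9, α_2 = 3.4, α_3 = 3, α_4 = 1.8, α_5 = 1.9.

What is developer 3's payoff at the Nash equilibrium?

Developer i's FOC: ∂u_i/∂g_i = α_i − g_i = 0, so g_i* = α_i.
NE contributions = (2.9, 3.4, 3, 1.8, 1.9); G = 13.
u_3 = α_3·G − ½·(g_3)² = 3·13 − ½·3² = 34.5.

34.5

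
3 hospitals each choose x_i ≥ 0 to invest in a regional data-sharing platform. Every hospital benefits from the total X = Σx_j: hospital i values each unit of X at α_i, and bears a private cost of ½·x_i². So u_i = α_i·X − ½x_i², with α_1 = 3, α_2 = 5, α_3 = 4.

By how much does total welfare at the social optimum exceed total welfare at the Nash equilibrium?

97

Hospital i's FOC: ∂u_i/∂x_i = α_i − x_i = 0, so x_i* = α_i.
NE contributions = (3, 5, 4); X = 12.
W^NE = (Σα)·X − ½Σα_i² = 12² − ½·50 = 119.
Planner sets x_i = Σα_j = 12 for every i, so X^SO = 3·12 = 36.
W^SO = (Σα)·X^SO − ½·3·(Σα)² = (3/2)·12² = 216.
Deadweight loss = W^SO − W^NE = 97.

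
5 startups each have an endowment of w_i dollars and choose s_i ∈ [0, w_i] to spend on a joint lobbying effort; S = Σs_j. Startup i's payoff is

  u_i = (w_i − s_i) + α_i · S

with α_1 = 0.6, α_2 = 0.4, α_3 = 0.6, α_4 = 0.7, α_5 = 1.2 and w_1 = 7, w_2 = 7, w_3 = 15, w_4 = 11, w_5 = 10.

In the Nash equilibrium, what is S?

10

∂u_i/∂s_i = α_i − 1, so startup i contributes w_i if α_i > 1, else 0.
α_i > 1 for i ∈ {5}; NE contributions (0, 0, 0, 0, 10), S = 10.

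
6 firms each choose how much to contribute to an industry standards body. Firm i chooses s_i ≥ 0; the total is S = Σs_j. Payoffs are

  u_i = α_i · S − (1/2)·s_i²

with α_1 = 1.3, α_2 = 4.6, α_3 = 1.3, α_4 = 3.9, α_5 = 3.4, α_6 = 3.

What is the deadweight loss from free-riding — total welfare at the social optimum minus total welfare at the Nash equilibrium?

642.655

Firm i's FOC: ∂u_i/∂s_i = α_i − s_i = 0, so s_i* = α_i.
NE contributions = (1.3, 4.6, 1.3, 3.9, 3.4, 3); S = 17.5.
W^NE = (Σα)·S − ½Σα_i² = 17.5² − ½·60.31 = 276.095.
Planner sets s_i = Σα_j = 17.5 for every i, so S^SO = 6·17.5 = 105.
W^SO = (Σα)·S^SO − ½·6·(Σα)² = (6/2)·17.5² = 918.75.
Deadweight loss = W^SO − W^NE = 642.655.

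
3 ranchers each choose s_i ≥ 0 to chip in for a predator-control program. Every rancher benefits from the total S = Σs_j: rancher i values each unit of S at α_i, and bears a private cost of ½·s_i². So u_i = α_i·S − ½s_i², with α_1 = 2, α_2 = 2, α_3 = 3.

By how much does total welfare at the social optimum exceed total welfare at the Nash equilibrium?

Rancher i's FOC: ∂u_i/∂s_i = α_i − s_i = 0, so s_i* = α_i.
NE contributions = (2, 2, 3); S = 7.
W^NE = (Σα)·S − ½Σα_i² = 7² − ½·17 = 40.5.
Planner sets s_i = Σα_j = 7 for every i, so S^SO = 3·7 = 21.
W^SO = (Σα)·S^SO − ½·3·(Σα)² = (3/2)·7² = 73.5.
Deadweight loss = W^SO − W^NE = 33.

33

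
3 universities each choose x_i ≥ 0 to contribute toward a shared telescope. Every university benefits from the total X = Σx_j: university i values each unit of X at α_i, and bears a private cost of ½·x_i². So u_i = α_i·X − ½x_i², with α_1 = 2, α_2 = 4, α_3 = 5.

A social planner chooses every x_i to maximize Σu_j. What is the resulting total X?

Planner FOC: ∂(Σu_j)/∂x_i = (Σα_j) − x_i = 0, so x_i^SO = Σα_j = 11 for every i; X^SO = 33.

33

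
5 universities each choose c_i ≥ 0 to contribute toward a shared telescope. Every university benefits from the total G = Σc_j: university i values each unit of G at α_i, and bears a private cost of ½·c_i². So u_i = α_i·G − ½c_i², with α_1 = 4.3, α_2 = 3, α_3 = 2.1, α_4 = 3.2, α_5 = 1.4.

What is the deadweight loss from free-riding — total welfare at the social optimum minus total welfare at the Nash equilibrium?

316.05

University i's FOC: ∂u_i/∂c_i = α_i − c_i = 0, so c_i* = α_i.
NE contributions = (4.3, 3, 2.1, 3.2, 1.4); G = 14.
W^NE = (Σα)·G − ½Σα_i² = 14² − ½·44.1 = 173.95.
Planner sets c_i = Σα_j = 14 for every i, so G^SO = 5·14 = 70.
W^SO = (Σα)·G^SO − ½·5·(Σα)² = (5/2)·14² = 490.
Deadweight loss = W^SO − W^NE = 316.05.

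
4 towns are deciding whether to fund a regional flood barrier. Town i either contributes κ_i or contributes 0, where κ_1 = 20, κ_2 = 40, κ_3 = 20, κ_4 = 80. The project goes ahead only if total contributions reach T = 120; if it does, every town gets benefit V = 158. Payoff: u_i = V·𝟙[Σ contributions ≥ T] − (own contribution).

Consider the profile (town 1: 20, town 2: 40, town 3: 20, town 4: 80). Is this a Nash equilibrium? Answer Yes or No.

No

Total = 160 ≥ 120: provided.
Town 1 (pledges 20, payoff 138): dropping to 0 → total 140, payoff 158. Profitable deviation.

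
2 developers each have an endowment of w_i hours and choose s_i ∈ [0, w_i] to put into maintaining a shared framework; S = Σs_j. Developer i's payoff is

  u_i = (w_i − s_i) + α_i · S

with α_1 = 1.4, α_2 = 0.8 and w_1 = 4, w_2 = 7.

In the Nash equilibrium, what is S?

∂u_i/∂s_i = α_i − 1, so developer i contributes w_i if α_i > 1, else 0.
α_i > 1 for i ∈ {1}; NE contributions (4, 0), S = 4.

4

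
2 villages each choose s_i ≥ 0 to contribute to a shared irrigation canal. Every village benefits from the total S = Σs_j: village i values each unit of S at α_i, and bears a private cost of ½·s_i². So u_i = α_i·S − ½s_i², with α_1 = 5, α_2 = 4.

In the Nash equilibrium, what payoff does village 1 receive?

32.5

Village i's FOC: ∂u_i/∂s_i = α_i − s_i = 0, so s_i* = α_i.
NE contributions = (5, 4); S = 9.
u_1 = α_1·S − ½·(s_1)² = 5·9 − ½·5² = 32.5.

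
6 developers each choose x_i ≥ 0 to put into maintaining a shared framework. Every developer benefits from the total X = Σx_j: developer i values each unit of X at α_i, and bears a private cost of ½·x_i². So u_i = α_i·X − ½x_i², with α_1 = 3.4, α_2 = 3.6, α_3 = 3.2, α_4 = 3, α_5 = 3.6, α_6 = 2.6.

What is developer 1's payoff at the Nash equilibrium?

60.18

Developer i's FOC: ∂u_i/∂x_i = α_i − x_i = 0, so x_i* = α_i.
NE contributions = (3.4, 3.6, 3.2, 3, 3.6, 2.6); X = 19.4.
u_1 = α_1·X − ½·(x_1)² = 3.4·19.4 − ½·3.4² = 60.18.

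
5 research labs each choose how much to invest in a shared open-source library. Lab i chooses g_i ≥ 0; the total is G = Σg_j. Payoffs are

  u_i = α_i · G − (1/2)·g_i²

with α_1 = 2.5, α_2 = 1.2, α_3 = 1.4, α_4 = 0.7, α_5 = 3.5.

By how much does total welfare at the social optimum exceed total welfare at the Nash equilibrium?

Lab i's FOC: ∂u_i/∂g_i = α_i − g_i = 0, so g_i* = α_i.
NE contributions = (2.5, 1.2, 1.4, 0.7, 3.5); G = 9.3.
W^NE = (Σα)·G − ½Σα_i² = 9.3² − ½·22.39 = 75.295.
Planner sets g_i = Σα_j = 9.3 for every i, so G^SO = 5·9.3 = 46.5.
W^SO = (Σα)·G^SO − ½·5·(Σα)² = (5/2)·9.3² = 216.225.
Deadweight loss = W^SO − W^NE = 140.93.

140.93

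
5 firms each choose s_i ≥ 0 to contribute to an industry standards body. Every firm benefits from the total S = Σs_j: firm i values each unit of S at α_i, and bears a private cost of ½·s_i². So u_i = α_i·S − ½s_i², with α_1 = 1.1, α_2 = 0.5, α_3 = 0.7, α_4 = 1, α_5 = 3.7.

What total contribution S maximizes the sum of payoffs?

Planner FOC: ∂(Σu_j)/∂s_i = (Σα_j) − s_i = 0, so s_i^SO = Σα_j = 7 for every i; S^SO = 35.

35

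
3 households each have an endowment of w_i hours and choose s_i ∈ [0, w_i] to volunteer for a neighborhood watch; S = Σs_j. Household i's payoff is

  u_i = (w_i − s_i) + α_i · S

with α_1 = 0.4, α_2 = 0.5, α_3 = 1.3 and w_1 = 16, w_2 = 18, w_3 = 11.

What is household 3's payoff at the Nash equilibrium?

14.3

∂u_i/∂s_i = α_i − 1, so household i contributes w_i if α_i > 1, else 0.
α_i > 1 for i ∈ {3}; NE contributions (0, 0, 11), S = 11.
u_3 = (11 − 11) + 1.3·11 = 14.3.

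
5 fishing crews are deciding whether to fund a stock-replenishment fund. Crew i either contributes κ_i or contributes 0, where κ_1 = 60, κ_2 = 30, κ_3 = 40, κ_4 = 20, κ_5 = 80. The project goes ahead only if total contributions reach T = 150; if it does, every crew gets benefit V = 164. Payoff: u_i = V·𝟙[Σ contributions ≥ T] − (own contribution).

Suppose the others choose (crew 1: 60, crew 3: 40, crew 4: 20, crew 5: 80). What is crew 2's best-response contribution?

Others' total = 200 ≥ 150; contributing adds cost 30 for no extra benefit.
Best response: 0.

0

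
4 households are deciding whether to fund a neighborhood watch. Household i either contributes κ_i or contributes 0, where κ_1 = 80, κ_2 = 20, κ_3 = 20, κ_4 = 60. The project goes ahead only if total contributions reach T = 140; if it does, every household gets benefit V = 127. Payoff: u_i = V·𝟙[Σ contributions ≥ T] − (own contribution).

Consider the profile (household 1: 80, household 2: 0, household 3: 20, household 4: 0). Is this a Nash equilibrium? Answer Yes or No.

No

Total = 100 < 140: not provided.
Household 1 (pledges 80, payoff -80): dropping to 0 → total 20, payoff 0. Profitable deviation.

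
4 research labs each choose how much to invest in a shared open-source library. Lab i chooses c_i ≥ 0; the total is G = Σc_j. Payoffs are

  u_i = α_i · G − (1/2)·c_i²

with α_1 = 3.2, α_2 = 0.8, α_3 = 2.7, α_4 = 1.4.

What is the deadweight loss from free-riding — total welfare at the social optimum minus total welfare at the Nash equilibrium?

75.675

Lab i's FOC: ∂u_i/∂c_i = α_i − c_i = 0, so c_i* = α_i.
NE contributions = (3.2, 0.8, 2.7, 1.4); G = 8.1.
W^NE = (Σα)·G − ½Σα_i² = 8.1² − ½·20.13 = 55.545.
Planner sets c_i = Σα_j = 8.1 for every i, so G^SO = 4·8.1 = 32.4.
W^SO = (Σα)·G^SO − ½·4·(Σα)² = (4/2)·8.1² = 131.22.
Deadweight loss = W^SO − W^NE = 75.675.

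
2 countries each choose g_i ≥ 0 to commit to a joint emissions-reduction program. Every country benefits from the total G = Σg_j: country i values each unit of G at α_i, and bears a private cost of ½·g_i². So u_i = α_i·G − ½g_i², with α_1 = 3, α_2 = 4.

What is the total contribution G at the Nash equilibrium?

7

Country i's FOC: ∂u_i/∂g_i = α_i − g_i = 0, so g_i* = α_i.
NE contributions = (3, 4); G = 7.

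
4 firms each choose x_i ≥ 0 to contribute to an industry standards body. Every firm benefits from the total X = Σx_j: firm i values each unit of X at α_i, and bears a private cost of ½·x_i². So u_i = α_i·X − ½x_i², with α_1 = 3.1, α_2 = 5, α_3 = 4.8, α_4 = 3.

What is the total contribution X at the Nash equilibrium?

Firm i's FOC: ∂u_i/∂x_i = α_i − x_i = 0, so x_i* = α_i.
NE contributions = (3.1, 5, 4.8, 3); X = 15.9.

15.9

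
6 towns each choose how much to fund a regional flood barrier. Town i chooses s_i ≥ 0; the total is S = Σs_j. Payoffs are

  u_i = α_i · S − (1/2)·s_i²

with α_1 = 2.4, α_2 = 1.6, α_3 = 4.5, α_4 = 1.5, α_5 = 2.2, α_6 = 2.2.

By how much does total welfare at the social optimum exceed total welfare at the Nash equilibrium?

434.97

Town i's FOC: ∂u_i/∂s_i = α_i − s_i = 0, so s_i* = α_i.
NE contributions = (2.4, 1.6, 4.5, 1.5, 2.2, 2.2); S = 14.4.
W^NE = (Σα)·S − ½Σα_i² = 14.4² − ½·40.5 = 187.11.
Planner sets s_i = Σα_j = 14.4 for every i, so S^SO = 6·14.4 = 86.4.
W^SO = (Σα)·S^SO − ½·6·(Σα)² = (6/2)·14.4² = 622.08.
Deadweight loss = W^SO − W^NE = 434.97.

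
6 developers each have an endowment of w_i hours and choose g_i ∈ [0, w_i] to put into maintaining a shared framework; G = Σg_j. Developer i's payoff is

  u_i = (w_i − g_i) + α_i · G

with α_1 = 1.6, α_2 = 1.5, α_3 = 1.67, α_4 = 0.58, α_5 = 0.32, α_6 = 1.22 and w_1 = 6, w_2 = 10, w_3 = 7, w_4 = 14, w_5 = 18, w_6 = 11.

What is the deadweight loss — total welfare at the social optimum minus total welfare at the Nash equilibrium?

188.48

∂u_i/∂g_i = α_i − 1, so developer i contributes w_i if α_i > 1, else 0.
α_i > 1 for i ∈ {1, 2, 3, 6}; NE contributions (6, 10, 7, 0, 0, 11), G = 34.
W^NE = Σw_i − G^NE + (Σα_i)·G^NE = 66 + 5.89·34 = 266.26.
Planner: ∂(Σu_j)/∂g_i = Σα_j − 1 = 5.89 > 0, so everyone contributes w_i; G^SO = 66, W^SO = 66 + 5.89·66 = 454.74.
Deadweight loss = 188.48.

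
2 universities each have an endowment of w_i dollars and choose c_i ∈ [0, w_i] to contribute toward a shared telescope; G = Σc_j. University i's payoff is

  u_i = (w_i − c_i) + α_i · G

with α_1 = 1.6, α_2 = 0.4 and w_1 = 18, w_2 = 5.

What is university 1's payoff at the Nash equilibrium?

∂u_i/∂c_i = α_i − 1, so university i contributes w_i if α_i > 1, else 0.
α_i > 1 for i ∈ {1}; NE contributions (18, 0), G = 18.
u_1 = (18 − 18) + 1.6·18 = 28.8.

28.8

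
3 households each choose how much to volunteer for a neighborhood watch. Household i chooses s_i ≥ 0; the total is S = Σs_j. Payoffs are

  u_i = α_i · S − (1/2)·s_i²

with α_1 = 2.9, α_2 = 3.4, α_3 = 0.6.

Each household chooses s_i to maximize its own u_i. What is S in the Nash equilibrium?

Household i's FOC: ∂u_i/∂s_i = α_i − s_i = 0, so s_i* = α_i.
NE contributions = (2.9, 3.4, 0.6); S = 6.9.

6.9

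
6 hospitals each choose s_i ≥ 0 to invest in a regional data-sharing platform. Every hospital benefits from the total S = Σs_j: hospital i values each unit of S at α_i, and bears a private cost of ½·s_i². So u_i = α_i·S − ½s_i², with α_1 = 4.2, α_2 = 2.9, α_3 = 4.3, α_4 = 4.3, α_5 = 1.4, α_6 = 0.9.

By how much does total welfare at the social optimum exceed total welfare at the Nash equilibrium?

Hospital i's FOC: ∂u_i/∂s_i = α_i − s_i = 0, so s_i* = α_i.
NE contributions = (4.2, 2.9, 4.3, 4.3, 1.4, 0.9); S = 18.
W^NE = (Σα)·S − ½Σα_i² = 18² − ½·65.8 = 291.1.
Planner sets s_i = Σα_j = 18 for every i, so S^SO = 6·18 = 108.
W^SO = (Σα)·S^SO − ½·6·(Σα)² = (6/2)·18² = 972.
Deadweight loss = W^SO − W^NE = 680.9.

680.9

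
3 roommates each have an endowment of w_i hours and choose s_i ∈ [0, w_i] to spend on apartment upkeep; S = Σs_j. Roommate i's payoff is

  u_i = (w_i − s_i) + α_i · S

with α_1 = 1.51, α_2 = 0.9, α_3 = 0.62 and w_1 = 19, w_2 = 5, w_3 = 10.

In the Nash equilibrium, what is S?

∂u_i/∂s_i = α_i − 1, so roommate i contributes w_i if α_i > 1, else 0.
α_i > 1 for i ∈ {1}; NE contributions (19, 0, 0), S = 19.

19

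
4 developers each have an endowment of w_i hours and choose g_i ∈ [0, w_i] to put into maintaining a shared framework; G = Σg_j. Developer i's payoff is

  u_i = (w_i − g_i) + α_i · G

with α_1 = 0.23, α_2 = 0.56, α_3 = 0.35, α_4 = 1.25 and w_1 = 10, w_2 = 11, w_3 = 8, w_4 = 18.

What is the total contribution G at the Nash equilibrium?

18

∂u_i/∂g_i = α_i − 1, so developer i contributes w_i if α_i > 1, else 0.
α_i > 1 for i ∈ {4}; NE contributions (0, 0, 0, 18), G = 18.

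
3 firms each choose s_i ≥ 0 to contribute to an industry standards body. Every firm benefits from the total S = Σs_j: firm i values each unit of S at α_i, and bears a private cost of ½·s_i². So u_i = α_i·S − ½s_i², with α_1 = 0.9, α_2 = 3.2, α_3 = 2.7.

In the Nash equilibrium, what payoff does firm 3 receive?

Firm i's FOC: ∂u_i/∂s_i = α_i − s_i = 0, so s_i* = α_i.
NE contributions = (0.9, 3.2, 2.7); S = 6.8.
u_3 = α_3·S − ½·(s_3)² = 2.7·6.8 − ½·2.7² = 14.715.

14.715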